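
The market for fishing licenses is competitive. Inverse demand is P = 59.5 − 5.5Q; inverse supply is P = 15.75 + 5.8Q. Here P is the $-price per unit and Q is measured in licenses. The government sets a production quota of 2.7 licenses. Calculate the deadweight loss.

Competitive equilibrium: 59.5 − 5.5Q = 15.75 + 5.8Q → Q* = 3.8717, P* = 38.2058.
At Q = 2.7: demand price = 59.5 − 5.5·2.7 = 44.65; supply price = 15.75 + 5.8·2.7 = 31.41.
ΔQ = 3.8717 − 2.7 = 1.1717; wedge = 44.65 − 31.41 = 13.24.
The triangle = ½ × 1.1717 × 13.24 = $7.76.

$7.76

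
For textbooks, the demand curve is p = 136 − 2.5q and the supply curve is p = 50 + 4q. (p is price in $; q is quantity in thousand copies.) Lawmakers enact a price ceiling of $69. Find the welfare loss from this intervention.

Competitive equilibrium: 136 − 2.5q = 50 + 4q → q* = 13.2308, p* = 102.9231.
At the ceiling p = 69, quantity supplied = (69 − 50)/4 = 4.75.
Willingness to pay at q' = 4.75: 136 − 2.5·4.75 = 124.125.
Δq = 13.2308 − 4.75 = 8.4808; wedge = 124.125 − 69 = 55.125.
Deadweight loss = ½ × 8.4808 × 55.125 = $233.75 thousand.

$233.75 thousand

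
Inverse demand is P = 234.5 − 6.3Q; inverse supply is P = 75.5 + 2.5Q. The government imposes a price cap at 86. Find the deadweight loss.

846.24

Competitive equilibrium: 234.5 − 6.3Q = 75.5 + 2.5Q → Q* = 18.0682, P* = 120.6705.
At the ceiling P = 86, quantity supplied = (86 − 75.5)/2.5 = 4.2.
Willingness to pay at Q' = 4.2: 234.5 − 6.3·4.2 = 208.04.
ΔQ = 18.0682 − 4.2 = 13.8682; wedge = 208.04 − 86 = 122.04.
The triangle = ½ × 13.8682 × 122.04 = 846.24.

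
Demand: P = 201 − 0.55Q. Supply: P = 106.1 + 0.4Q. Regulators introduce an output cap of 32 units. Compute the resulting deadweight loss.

2189.61

Competitive equilibrium: 201 − 0.55Q = 106.1 + 0.4Q → Q* = 99.89474, P* = 146.05789.
At Q = 32: demand price = 201 − 0.55·32 = 183.4; supply price = 106.1 + 0.4·32 = 118.9.
ΔQ = 99.89474 − 32 = 67.89474; wedge = 183.4 − 118.9 = 64.5.
Deadweight loss = ½ × 67.89474 × 64.5 = 2189.61.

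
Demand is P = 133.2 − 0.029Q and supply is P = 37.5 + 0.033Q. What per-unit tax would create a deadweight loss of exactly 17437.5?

46.5

Competitive equilibrium: 133.2 − 0.029Q = 37.5 + 0.033Q → Q* = 1543.5484, P* = 88.4371.
A tax t gives ΔQ = t/0.062 and wedge t, so DWL = t²/0.124.
t²/0.124 = 17437.5 → t² = 2162.25 → t = 46.5.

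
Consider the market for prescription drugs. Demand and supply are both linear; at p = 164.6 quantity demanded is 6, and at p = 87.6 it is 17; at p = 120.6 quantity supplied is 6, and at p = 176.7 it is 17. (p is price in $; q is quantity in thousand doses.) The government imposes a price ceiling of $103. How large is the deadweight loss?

Demand slope = (87.6 − 164.6)/(17 − 6) = −7, so p = 206.6 − 7q.
Supply slope = (176.7 − 120.6)/(17 − 6) = 5.1, so p = 90 + 5.1q.
Competitive equilibrium: 206.6 − 7q = 90 + 5.1q → q* = 9.63636, p* = 139.14545.
At the ceiling p = 103, quantity supplied = (103 − 90)/5.1 = 2.54902.
Willingness to pay at q' = 2.54902: 206.6 − 7·2.54902 = 188.75686.
Δq = 9.63636 − 2.54902 = 7.08734; wedge = 188.75686 − 103 = 85.75686.
Welfare loss = ½ × 7.08734 × 85.75686 = $303.89 thousand.

$303.89 thousand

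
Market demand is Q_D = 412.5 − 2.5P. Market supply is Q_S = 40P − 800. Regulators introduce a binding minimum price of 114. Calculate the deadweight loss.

In inverse form: demand P = 165 − 0.4Q, supply P = 20 + 0.025Q.
Competitive equilibrium: 165 − 0.4Q = 20 + 0.025Q → Q* = 341.1765, P* = 28.5294.
At the floor P = 114, quantity demanded = (165 − 114)/0.4 = 127.5.
Sellers' marginal cost at Q' = 127.5: 20 + 0.025·127.5 = 23.1875.
ΔQ = 341.1765 − 127.5 = 213.6765; wedge = 114 − 23.1875 = 90.8125.
The triangle = ½ × 213.6765 × 90.8125 = 9702.25.

9702.25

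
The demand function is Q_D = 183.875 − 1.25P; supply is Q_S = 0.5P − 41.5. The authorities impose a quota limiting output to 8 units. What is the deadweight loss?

In inverse form: demand P = 147.1 − 0.8Q, supply P = 83 + 2Q.
Competitive equilibrium: 147.1 − 0.8Q = 83 + 2Q → Q* = 22.8929, P* = 128.7857.
At Q = 8: demand price = 147.1 − 0.8·8 = 140.7; supply price = 83 + 2·8 = 99.
ΔQ = 22.8929 − 8 = 14.8929; wedge = 140.7 − 99 = 41.7.
Deadweight loss = ½ × 14.8929 × 41.7 = 310.52.

310.52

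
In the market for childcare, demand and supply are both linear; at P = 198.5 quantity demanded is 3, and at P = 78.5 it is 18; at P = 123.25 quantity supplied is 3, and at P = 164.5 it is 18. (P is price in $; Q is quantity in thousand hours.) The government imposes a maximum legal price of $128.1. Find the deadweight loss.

$147.38 thousand

Demand slope = (78.5 − 198.5)/(18 − 3) = −8, so P = 222.5 − 8Q.
Supply slope = (164.5 − 123.25)/(18 − 3) = 2.75, so P = 115 + 2.75Q.
Competitive equilibrium: 222.5 − 8Q = 115 + 2.75Q → Q* = 10, P* = 142.5.
At the ceiling P = 128.1, quantity supplied = (128.1 − 115)/2.75 = 4.7636.
Willingness to pay at Q' = 4.7636: 222.5 − 8·4.7636 = 184.3912.
ΔQ = 10 − 4.7636 = 5.2364; wedge = 184.3912 − 128.1 = 56.2912.
The triangle = ½ × 5.2364 × 56.2912 = $147.38 thousand.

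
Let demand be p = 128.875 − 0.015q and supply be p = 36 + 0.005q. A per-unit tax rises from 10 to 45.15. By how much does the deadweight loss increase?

Competitive equilibrium: 128.875 − 0.015q = 36 + 0.005q → q* = 4643.75, p* = 59.2188.
For a per-unit tax t: Δq = t/0.02, so DWL = ½·t·(t/0.02) = t²/0.04.
At t = 10: DWL = 2500. At t = 45.15: DWL = 50963.063.
Increase = 50963.063 − 2500 = 48463.06.

48463.06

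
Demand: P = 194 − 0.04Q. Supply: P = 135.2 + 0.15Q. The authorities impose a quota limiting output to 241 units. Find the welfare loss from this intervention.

445.42

Competitive equilibrium: 194 − 0.04Q = 135.2 + 0.15Q → Q* = 309.4737, P* = 181.6211.
At Q = 241: demand price = 194 − 0.04·241 = 184.36; supply price = 135.2 + 0.15·241 = 171.35.
ΔQ = 309.4737 − 241 = 68.4737; wedge = 184.36 − 171.35 = 13.01.
Welfare loss = ½ × 68.4737 × 13.01 = 445.42.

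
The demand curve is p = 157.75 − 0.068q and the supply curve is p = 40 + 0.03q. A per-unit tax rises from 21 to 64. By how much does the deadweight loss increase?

18647.96

Competitive equilibrium: 157.75 − 0.068q = 40 + 0.03q → q* = 1201.5306, p* = 76.0459.
For a per-unit tax t: Δq = t/0.098, so DWL = ½·t·(t/0.098) = t²/0.196.
At t = 21: DWL = 2250. At t = 64: DWL = 20897.959.
Increase = 20897.959 − 2250 = 18647.96.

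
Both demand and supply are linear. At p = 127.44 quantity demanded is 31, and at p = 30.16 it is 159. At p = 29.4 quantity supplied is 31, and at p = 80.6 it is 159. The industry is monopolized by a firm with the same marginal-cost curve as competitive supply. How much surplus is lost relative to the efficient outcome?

1212.68

Demand slope = (30.16 − 127.44)/(159 − 31) = −0.76, so p = 151 − 0.76q.
Supply slope = (80.6 − 29.4)/(159 − 31) = 0.4, so p = 17 + 0.4q.
Competitive equilibrium: 151 − 0.76q = 17 + 0.4q → q* = 115.5172, p* = 63.2069.
Marginal revenue: MR = 151 − 1.52q. Set MR = MC: 151 − 1.52q = 17 + 0.4q → q_m = 69.7917.
Price p_m = 151 − 0.76·69.7917 = 97.9583; MC(q_m) = 17 + 0.4·69.7917 = 44.9167.
Competitive q* = 115.5172, so Δq = 45.7255; wedge = 97.9583 − 44.9167 = 53.0416.
DWL = ½ × 45.7255 × 53.0416 = 1212.68.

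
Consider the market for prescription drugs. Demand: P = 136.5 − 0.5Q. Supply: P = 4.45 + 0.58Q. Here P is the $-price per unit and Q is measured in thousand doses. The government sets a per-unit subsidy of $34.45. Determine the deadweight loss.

Competitive equilibrium: 136.5 − 0.5Q = 4.45 + 0.58Q → Q* = 122.2685, P* = 75.3657.
The subsidy lowers effective supply by 34.45: P = 0.58Q − 30.
New quantity: 136.5 − 0.5Q = 0.58Q − 30 → Q' = 154.1667.
Overproduction ΔQ = 154.1667 − 122.2685 = 31.8982; wedge = subsidy = 34.45.
Deadweight loss = ½ × 31.8982 × 34.45 = $549.45 thousand.

$549.45 thousand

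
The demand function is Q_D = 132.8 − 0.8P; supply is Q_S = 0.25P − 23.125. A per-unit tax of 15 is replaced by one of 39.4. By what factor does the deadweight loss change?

In inverse form: demand P = 166 − 1.25Q, supply P = 92.5 + 4Q.
Competitive equilibrium: 166 − 1.25Q = 92.5 + 4Q → Q* = 14, P* = 148.5.
For a per-unit tax t: ΔQ = t/5.25, so DWL = ½·t·(t/5.25) = t²/10.5.
At t = 15: DWL = 21.429. At t = 39.4: DWL = 147.844.
Ratio = (39.4/15)² = 6.899.

6.899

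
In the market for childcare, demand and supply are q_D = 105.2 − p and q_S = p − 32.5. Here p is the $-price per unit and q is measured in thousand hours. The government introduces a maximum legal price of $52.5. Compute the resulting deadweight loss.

In inverse form: demand p = 105.2 − q, supply p = 32.5 + q.
Competitive equilibrium: 105.2 − q = 32.5 + q → q* = 36.35, p* = 68.85.
At the ceiling p = 52.5, quantity supplied = (52.5 − 32.5)/1 = 20.
Willingness to pay at q' = 20: 105.2 − 1·20 = 85.2.
Δq = 36.35 − 20 = 16.35; wedge = 85.2 − 52.5 = 32.7.
Deadweight loss = ½ × 16.35 × 32.7 = $267.32 thousand.

$267.32 thousand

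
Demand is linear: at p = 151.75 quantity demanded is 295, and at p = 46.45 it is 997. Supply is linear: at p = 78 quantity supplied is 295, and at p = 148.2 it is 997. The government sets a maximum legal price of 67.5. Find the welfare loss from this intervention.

Demand slope = (46.45 − 151.75)/(997 − 295) = −0.15, so p = 196 − 0.15q.
Supply slope = (148.2 − 78)/(997 − 295) = 0.1, so p = 48.5 + 0.1q.
Competitive equilibrium: 196 − 0.15q = 48.5 + 0.1q → q* = 590, p* = 107.5.
At the ceiling p = 67.5, quantity supplied = (67.5 − 48.5)/0.1 = 190.
Willingness to pay at q' = 190: 196 − 0.15·190 = 167.5.
Δq = 590 − 190 = 400; wedge = 167.5 − 67.5 = 100.
Welfare loss = ½ × 400 × 100 = 20000.

20000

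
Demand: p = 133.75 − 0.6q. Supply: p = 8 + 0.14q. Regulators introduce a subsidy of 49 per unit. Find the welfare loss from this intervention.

Competitive equilibrium: 133.75 − 0.6q = 8 + 0.14q → q* = 169.9324, p* = 31.7905.
The subsidy lowers effective supply by 49: p = 0.14q − 41.
New quantity: 133.75 − 0.6q = 0.14q − 41 → q' = 236.1486.
Overproduction Δq = 236.1486 − 169.9324 = 66.2162; wedge = subsidy = 49.
DWL = ½ × 66.2162 × 49 = 1622.30.

1622.30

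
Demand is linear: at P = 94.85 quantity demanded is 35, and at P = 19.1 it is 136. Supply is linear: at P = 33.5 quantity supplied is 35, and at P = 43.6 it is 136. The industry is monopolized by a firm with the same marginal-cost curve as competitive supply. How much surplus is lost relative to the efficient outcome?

1072.68

Demand slope = (19.1 − 94.85)/(136 − 35) = −0.75, so P = 121.1 − 0.75Q.
Supply slope = (43.6 − 33.5)/(136 − 35) = 0.1, so P = 30 + 0.1Q.
Competitive equilibrium: 121.1 − 0.75Q = 30 + 0.1Q → Q* = 107.1765, P* = 40.7176.
Marginal revenue: MR = 121.1 − 1.5Q. Set MR = MC: 121.1 − 1.5Q = 30 + 0.1Q → Q_m = 56.9375.
Price P_m = 121.1 − 0.75·56.9375 = 78.3969; MC(Q_m) = 30 + 0.1·56.9375 = 35.6938.
Competitive Q* = 107.1765, so ΔQ = 50.239; wedge = 78.3969 − 35.6938 = 42.7031.
Deadweight loss = ½ × 50.239 × 42.7031 = 1072.68.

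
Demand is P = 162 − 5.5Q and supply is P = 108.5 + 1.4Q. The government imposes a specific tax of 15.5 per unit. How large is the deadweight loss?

Competitive equilibrium: 162 − 5.5Q = 108.5 + 1.4Q → Q* = 7.7536, P* = 119.3551.
With the tax, the buyer price exceeds the seller price by 15.5: (162 − 5.5Q) − (108.5 + 1.4Q) = 15.5 → Q' = 5.5072.
ΔQ = 7.7536 − 5.5072 = 2.2464; the wedge equals the tax, 15.5.
Welfare loss = ½ × 2.2464 × 15.5 = 17.41.

17.41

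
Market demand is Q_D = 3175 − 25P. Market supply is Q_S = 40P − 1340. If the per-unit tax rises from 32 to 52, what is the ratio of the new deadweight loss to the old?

In inverse form: demand P = 127 − 0.04Q, supply P = 33.5 + 0.025Q.
Competitive equilibrium: 127 − 0.04Q = 33.5 + 0.025Q → Q* = 1438.4615, P* = 69.4615.
For a per-unit tax t: ΔQ = t/0.065, so DWL = ½·t·(t/0.065) = t²/0.13.
At t = 32: DWL = 7876.923. At t = 52: DWL = 20800.
Ratio = (52/32)² = 2.641.

2.641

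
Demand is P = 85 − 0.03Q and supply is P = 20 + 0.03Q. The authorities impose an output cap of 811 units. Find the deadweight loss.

Competitive equilibrium: 85 − 0.03Q = 20 + 0.03Q → Q* = 1083.3333, P* = 52.5.
At Q = 811: demand price = 85 − 0.03·811 = 60.67; supply price = 20 + 0.03·811 = 44.33.
ΔQ = 1083.3333 − 811 = 272.3333; wedge = 60.67 − 44.33 = 16.34.
DWL = ½ × 272.3333 × 16.34 = 2224.96.

2224.96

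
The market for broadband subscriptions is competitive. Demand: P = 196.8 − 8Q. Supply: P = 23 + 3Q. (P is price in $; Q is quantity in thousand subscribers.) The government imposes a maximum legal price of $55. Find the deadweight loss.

$144.93 thousand

Competitive equilibrium: 196.8 − 8Q = 23 + 3Q → Q* = 15.8, P* = 70.4.
At the ceiling P = 55, quantity supplied = (55 − 23)/3 = 10.6667.
Willingness to pay at Q' = 10.6667: 196.8 − 8·10.6667 = 111.4664.
ΔQ = 15.8 − 10.6667 = 5.1333; wedge = 111.4664 − 55 = 56.4664.
DWL = ½ × 5.1333 × 56.4664 = $144.93 thousand.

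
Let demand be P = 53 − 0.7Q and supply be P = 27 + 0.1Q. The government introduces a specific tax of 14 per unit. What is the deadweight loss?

Competitive equilibrium: 53 − 0.7Q = 27 + 0.1Q → Q* = 32.5, P* = 30.25.
With the tax, the buyer price exceeds the seller price by 14: (53 − 0.7Q) − (27 + 0.1Q) = 14 → Q' = 15.
ΔQ = 32.5 − 15 = 17.5; the wedge equals the tax, 14.
The triangle = ½ × 17.5 × 14 = 122.50.

122.50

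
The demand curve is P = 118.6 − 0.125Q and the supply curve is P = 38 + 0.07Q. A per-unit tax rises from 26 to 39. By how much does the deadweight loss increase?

2166.67

Competitive equilibrium: 118.6 − 0.125Q = 38 + 0.07Q → Q* = 413.3333, P* = 66.9333.
For a per-unit tax t: ΔQ = t/0.195, so DWL = ½·t·(t/0.195) = t²/0.39.
At t = 26: DWL = 1733.333. At t = 39: DWL = 3900.
Increase = 3900 − 1733.333 = 2166.67.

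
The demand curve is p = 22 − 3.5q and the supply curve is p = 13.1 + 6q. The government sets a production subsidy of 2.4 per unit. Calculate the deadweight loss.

Competitive equilibrium: 22 − 3.5q = 13.1 + 6q → q* = 0.9368, p* = 18.7211.
The subsidy lowers effective supply by 2.4: p = 10.7 + 6q.
New quantity: 22 − 3.5q = 10.7 + 6q → q' = 1.1895.
Overproduction Δq = 1.1895 − 0.9368 = 0.2527; wedge = subsidy = 2.4.
DWL = ½ × 0.2527 × 2.4 = 0.30.

0.30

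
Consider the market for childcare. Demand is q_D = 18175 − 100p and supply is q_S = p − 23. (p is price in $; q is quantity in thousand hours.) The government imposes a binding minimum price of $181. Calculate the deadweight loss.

In inverse form: demand p = 181.75 − 0.01q, supply p = 23 + q.
Competitive equilibrium: 181.75 − 0.01q = 23 + q → q* = 157.1782, p* = 180.1782.
At the floor p = 181, quantity demanded = (181.75 − 181)/0.01 = 75.
Sellers' marginal cost at q' = 75: 23 + 1·75 = 98.
Δq = 157.1782 − 75 = 82.1782; wedge = 181 − 98 = 83.
Deadweight loss = ½ × 82.1782 × 83 = $3410.40 thousand.

$3410.40 thousand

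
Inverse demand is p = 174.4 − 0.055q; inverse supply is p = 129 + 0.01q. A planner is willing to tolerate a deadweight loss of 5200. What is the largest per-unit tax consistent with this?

Competitive equilibrium: 174.4 − 0.055q = 129 + 0.01q → q* = 698.4615, p* = 135.9846.
A tax t gives Δq = t/0.065 and wedge t, so DWL = t²/0.13.
t²/0.13 = 5200 → t² = 676 → t = 26.

26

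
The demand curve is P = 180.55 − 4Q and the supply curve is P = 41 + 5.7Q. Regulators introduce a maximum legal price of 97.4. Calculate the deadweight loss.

Competitive equilibrium: 180.55 − 4Q = 41 + 5.7Q → Q* = 14.3866, P* = 123.0036.
At the ceiling P = 97.4, quantity supplied = (97.4 − 41)/5.7 = 9.8947.
Willingness to pay at Q' = 9.8947: 180.55 − 4·9.8947 = 140.9712.
ΔQ = 14.3866 − 9.8947 = 4.4919; wedge = 140.9712 − 97.4 = 43.5712.
DWL = ½ × 4.4919 × 43.5712 = 97.86.

97.86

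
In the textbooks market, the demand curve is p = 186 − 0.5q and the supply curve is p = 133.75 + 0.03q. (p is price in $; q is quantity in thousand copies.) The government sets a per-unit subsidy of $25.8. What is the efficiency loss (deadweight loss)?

$627.96 thousand

Competitive equilibrium: 186 − 0.5q = 133.75 + 0.03q → q* = 98.5849, p* = 136.7075.
The subsidy lowers effective supply by 25.8: p = 107.95 + 0.03q.
New quantity: 186 − 0.5q = 107.95 + 0.03q → q' = 147.2642.
Overproduction Δq = 147.2642 − 98.5849 = 48.6793; wedge = subsidy = 25.8.
Deadweight loss = ½ × 48.6793 × 25.8 = $627.96 thousand.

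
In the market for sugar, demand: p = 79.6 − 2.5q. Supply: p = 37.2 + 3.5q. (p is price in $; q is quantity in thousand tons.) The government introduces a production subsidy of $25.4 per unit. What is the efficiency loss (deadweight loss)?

$53.76 thousand

Competitive equilibrium: 79.6 − 2.5q = 37.2 + 3.5q → q* = 7.0667, p* = 61.9333.
The subsidy lowers effective supply by 25.4: p = 11.8 + 3.5q.
New quantity: 79.6 − 2.5q = 11.8 + 3.5q → q' = 11.3.
Overproduction Δq = 11.3 − 7.0667 = 4.2333; wedge = subsidy = 25.4.
DWL = ½ × 4.2333 × 25.4 = $53.76 thousand.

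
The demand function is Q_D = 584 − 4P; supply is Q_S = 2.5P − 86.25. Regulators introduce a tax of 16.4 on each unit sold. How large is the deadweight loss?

206.89

In inverse form: demand P = 146 − 0.25Q, supply P = 34.5 + 0.4Q.
Competitive equilibrium: 146 − 0.25Q = 34.5 + 0.4Q → Q* = 171.5385, P* = 103.1154.
With the tax, the buyer price exceeds the seller price by 16.4: (146 − 0.25Q) − (34.5 + 0.4Q) = 16.4 → Q' = 146.3077.
ΔQ = 171.5385 − 146.3077 = 25.2308; the wedge equals the tax, 16.4.
The triangle = ½ × 25.2308 × 16.4 = 206.89.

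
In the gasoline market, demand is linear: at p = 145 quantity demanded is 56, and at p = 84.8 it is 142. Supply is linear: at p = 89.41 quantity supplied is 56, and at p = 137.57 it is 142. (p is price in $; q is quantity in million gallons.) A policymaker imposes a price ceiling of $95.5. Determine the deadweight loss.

$696.26 million

Demand slope = (84.8 − 145)/(142 − 56) = −0.7, so p = 184.2 − 0.7q.
Supply slope = (137.57 − 89.41)/(142 − 56) = 0.56, so p = 58.05 + 0.56q.
Competitive equilibrium: 184.2 − 0.7q = 58.05 + 0.56q → q* = 100.11905, p* = 114.11667.
At the ceiling p = 95.5, quantity supplied = (95.5 − 58.05)/0.56 = 66.875.
Willingness to pay at q' = 66.875: 184.2 − 0.7·66.875 = 137.3875.
Δq = 100.11905 − 66.875 = 33.24405; wedge = 137.3875 − 95.5 = 41.8875.
Deadweight loss = ½ × 33.24405 × 41.8875 = $696.26 million.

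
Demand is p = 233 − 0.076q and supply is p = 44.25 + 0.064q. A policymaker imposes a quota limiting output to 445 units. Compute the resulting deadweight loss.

Competitive equilibrium: 233 − 0.076q = 44.25 + 0.064q → q* = 1348.2143, p* = 130.5357.
At q = 445: demand price = 233 − 0.076·445 = 199.18; supply price = 44.25 + 0.064·445 = 72.73.
Δq = 1348.2143 − 445 = 903.2143; wedge = 199.18 − 72.73 = 126.45.
The triangle = ½ × 903.2143 × 126.45 = 57105.72.

57105.72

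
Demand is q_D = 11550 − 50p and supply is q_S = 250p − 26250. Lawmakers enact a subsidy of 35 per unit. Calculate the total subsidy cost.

In inverse form: demand p = 231 − 0.02q, supply p = 105 + 0.004q.
Competitive equilibrium: 231 − 0.02q = 105 + 0.004q → q* = 5250, p* = 126.
The subsidy lowers effective supply by 35: p = 70 + 0.004q.
New quantity: 231 − 0.02q = 70 + 0.004q → q' = 6708.3333.
Total subsidy cost = 35 × 6708.3333 = 234791.67.

234791.67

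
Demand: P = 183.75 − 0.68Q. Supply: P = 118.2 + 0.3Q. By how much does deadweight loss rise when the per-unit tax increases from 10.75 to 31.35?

442.48

Competitive equilibrium: 183.75 − 0.68Q = 118.2 + 0.3Q → Q* = 66.8878, P* = 138.2663.
For a per-unit tax t: ΔQ = t/0.98, so DWL = ½·t·(t/0.98) = t²/1.96.
At t = 10.75: DWL = 58.96. At t = 31.35: DWL = 501.44.
Increase = 501.44 − 58.96 = 442.48.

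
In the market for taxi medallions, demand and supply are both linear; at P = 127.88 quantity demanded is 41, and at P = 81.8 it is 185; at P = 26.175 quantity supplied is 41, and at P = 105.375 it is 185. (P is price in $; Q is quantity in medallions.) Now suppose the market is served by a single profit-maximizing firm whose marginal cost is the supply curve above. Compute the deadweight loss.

Demand slope = (81.8 − 127.88)/(185 − 41) = −0.32, so P = 141 − 0.32Q.
Supply slope = (105.375 − 26.175)/(185 − 41) = 0.55, so P = 3.625 + 0.55Q.
Competitive equilibrium: 141 − 0.32Q = 3.625 + 0.55Q → Q* = 157.9023, P* = 90.4713.
Marginal revenue: MR = 141 − 0.64Q. Set MR = MC: 141 − 0.64Q = 3.625 + 0.55Q → Q_m = 115.4412.
Price P_m = 141 − 0.32·115.4412 = 104.0588; MC(Q_m) = 3.625 + 0.55·115.4412 = 67.1177.
Competitive Q* = 157.9023, so ΔQ = 42.4611; wedge = 104.0588 − 67.1177 = 36.9411.
Deadweight loss = ½ × 42.4611 × 36.9411 = $784.28.

$784.28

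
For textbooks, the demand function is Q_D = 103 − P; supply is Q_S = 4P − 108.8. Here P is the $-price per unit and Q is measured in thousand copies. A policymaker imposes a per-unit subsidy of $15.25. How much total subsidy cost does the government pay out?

$1110.81 thousand

In inverse form: demand P = 103 − Q, supply P = 27.2 + 0.25Q.
Competitive equilibrium: 103 − Q = 27.2 + 0.25Q → Q* = 60.64, P* = 42.36.
The subsidy lowers effective supply by 15.25: P = 11.95 + 0.25Q.
New quantity: 103 − Q = 11.95 + 0.25Q → Q' = 72.84.
Total subsidy cost = 15.25 × 72.84 = $1110.81 thousand.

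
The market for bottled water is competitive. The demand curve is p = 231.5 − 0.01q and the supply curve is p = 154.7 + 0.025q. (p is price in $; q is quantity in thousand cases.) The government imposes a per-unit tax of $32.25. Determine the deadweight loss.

Competitive equilibrium: 231.5 − 0.01q = 154.7 + 0.025q → q* = 2194.2857, p* = 209.5571.
With the tax, the buyer price exceeds the seller price by 32.25: (231.5 − 0.01q) − (154.7 + 0.025q) = 32.25 → q' = 1272.8571.
Δq = 2194.2857 − 1272.8571 = 921.4286; the wedge equals the tax, 32.25.
DWL = ½ × 921.4286 × 32.25 = $14858.04 thousand.

$14858.04 thousand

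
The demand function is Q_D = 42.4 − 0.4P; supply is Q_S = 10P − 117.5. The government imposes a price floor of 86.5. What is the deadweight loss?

In inverse form: demand P = 106 − 2.5Q, supply P = 11.75 + 0.1Q.
Competitive equilibrium: 106 − 2.5Q = 11.75 + 0.1Q → Q* = 36.25, P* = 15.375.
At the floor P = 86.5, quantity demanded = (106 − 86.5)/2.5 = 7.8.
Sellers' marginal cost at Q' = 7.8: 11.75 + 0.1·7.8 = 12.53.
ΔQ = 36.25 − 7.8 = 28.45; wedge = 86.5 − 12.53 = 73.97.
DWL = ½ × 28.45 × 73.97 = 1052.22.

1052.22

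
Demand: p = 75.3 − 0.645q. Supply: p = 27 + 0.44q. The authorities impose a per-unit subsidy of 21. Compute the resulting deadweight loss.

Competitive equilibrium: 75.3 − 0.645q = 27 + 0.44q → q* = 44.5161, p* = 46.5871.
The subsidy lowers effective supply by 21: p = 6 + 0.44q.
New quantity: 75.3 − 0.645q = 6 + 0.44q → q' = 63.871.
Overproduction Δq = 63.871 − 44.5161 = 19.3549; wedge = subsidy = 21.
Welfare loss = ½ × 19.3549 × 21 = 203.23.

203.23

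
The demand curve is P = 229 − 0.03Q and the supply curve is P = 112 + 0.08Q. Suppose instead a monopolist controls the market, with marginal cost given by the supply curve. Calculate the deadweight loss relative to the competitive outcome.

2857.17

Competitive equilibrium: 229 − 0.03Q = 112 + 0.08Q → Q* = 1063.6364, P* = 197.0909.
Marginal revenue: MR = 229 − 0.06Q. Set MR = MC: 229 − 0.06Q = 112 + 0.08Q → Q_m = 835.7143.
Price P_m = 229 − 0.03·835.7143 = 203.9286; MC(Q_m) = 112 + 0.08·835.7143 = 178.8571.
Competitive Q* = 1063.6364, so ΔQ = 227.9221; wedge = 203.9286 − 178.8571 = 25.0715.
Deadweight loss = ½ × 227.9221 × 25.0715 = 2857.17.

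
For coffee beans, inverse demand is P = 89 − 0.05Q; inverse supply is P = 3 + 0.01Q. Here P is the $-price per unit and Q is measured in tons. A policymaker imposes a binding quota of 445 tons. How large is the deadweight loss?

$29304.08

Competitive equilibrium: 89 − 0.05Q = 3 + 0.01Q → Q* = 1433.3333, P* = 17.3333.
At Q = 445: demand price = 89 − 0.05·445 = 66.75; supply price = 3 + 0.01·445 = 7.45.
ΔQ = 1433.3333 − 445 = 988.3333; wedge = 66.75 − 7.45 = 59.3.
The triangle = ½ × 988.3333 × 59.3 = $29304.08.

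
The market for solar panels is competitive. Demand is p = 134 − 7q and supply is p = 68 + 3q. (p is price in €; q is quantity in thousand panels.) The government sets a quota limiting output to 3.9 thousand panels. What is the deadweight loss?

€36.45 thousand

Competitive equilibrium: 134 − 7q = 68 + 3q → q* = 6.6, p* = 87.8.
At q = 3.9: demand price = 134 − 7·3.9 = 106.7; supply price = 68 + 3·3.9 = 79.7.
Δq = 6.6 − 3.9 = 2.7; wedge = 106.7 − 79.7 = 27.
Welfare loss = ½ × 2.7 × 27 = €36.45 thousand.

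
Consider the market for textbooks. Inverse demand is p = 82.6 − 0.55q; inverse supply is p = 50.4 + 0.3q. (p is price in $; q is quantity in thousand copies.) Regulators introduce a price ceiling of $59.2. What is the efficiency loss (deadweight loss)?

Competitive equilibrium: 82.6 − 0.55q = 50.4 + 0.3q → q* = 37.8824, p* = 61.7647.
At the ceiling p = 59.2, quantity supplied = (59.2 − 50.4)/0.3 = 29.3333.
Willingness to pay at q' = 29.3333: 82.6 − 0.55·29.3333 = 66.4667.
Δq = 37.8824 − 29.3333 = 8.5491; wedge = 66.4667 − 59.2 = 7.2667.
DWL = ½ × 8.5491 × 7.2667 = $31.06 thousand.

$31.06 thousand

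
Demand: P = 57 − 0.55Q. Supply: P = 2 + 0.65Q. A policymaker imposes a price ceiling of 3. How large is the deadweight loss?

1177.22

Competitive equilibrium: 57 − 0.55Q = 2 + 0.65Q → Q* = 45.8333, P* = 31.7917.
At the ceiling P = 3, quantity supplied = (3 − 2)/0.65 = 1.5385.
Willingness to pay at Q' = 1.5385: 57 − 0.55·1.5385 = 56.1538.
ΔQ = 45.8333 − 1.5385 = 44.2948; wedge = 56.1538 − 3 = 53.1538.
Deadweight loss = ½ × 44.2948 × 53.1538 = 1177.22.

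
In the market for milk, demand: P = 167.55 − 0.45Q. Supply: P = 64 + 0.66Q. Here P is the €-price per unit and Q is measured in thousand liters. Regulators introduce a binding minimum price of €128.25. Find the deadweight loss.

€19.68 thousand

Competitive equilibrium: 167.55 − 0.45Q = 64 + 0.66Q → Q* = 93.2883, P* = 125.5703.
At the floor P = 128.25, quantity demanded = (167.55 − 128.25)/0.45 = 87.3333.
Sellers' marginal cost at Q' = 87.3333: 64 + 0.66·87.3333 = 121.64.
ΔQ = 93.2883 − 87.3333 = 5.955; wedge = 128.25 − 121.64 = 6.61.
The triangle = ½ × 5.955 × 6.61 = €19.68 thousand.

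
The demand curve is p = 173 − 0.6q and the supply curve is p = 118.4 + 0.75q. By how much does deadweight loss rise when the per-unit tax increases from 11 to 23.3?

Competitive equilibrium: 173 − 0.6q = 118.4 + 0.75q → q* = 40.4444, p* = 148.7333.
For a per-unit tax t: Δq = t/1.35, so DWL = ½·t·(t/1.35) = t²/2.7.
At t = 11: DWL = 44.815. At t = 23.3: DWL = 201.07.
Increase = 201.07 − 44.815 = 156.26.

156.26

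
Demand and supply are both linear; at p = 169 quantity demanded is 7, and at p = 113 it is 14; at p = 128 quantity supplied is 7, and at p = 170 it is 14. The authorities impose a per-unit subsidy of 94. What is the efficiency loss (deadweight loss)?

315.57

Demand slope = (113 − 169)/(14 − 7) = −8, so p = 225 − 8q.
Supply slope = (170 − 128)/(14 − 7) = 6, so p = 86 + 6q.
Competitive equilibrium: 225 − 8q = 86 + 6q → q* = 9.9286, p* = 145.5714.
The subsidy lowers effective supply by 94: p = 6q − 8.
New quantity: 225 − 8q = 6q − 8 → q' = 16.6429.
Overproduction Δq = 16.6429 − 9.9286 = 6.7143; wedge = subsidy = 94.
Welfare loss = ½ × 6.7143 × 94 = 315.57.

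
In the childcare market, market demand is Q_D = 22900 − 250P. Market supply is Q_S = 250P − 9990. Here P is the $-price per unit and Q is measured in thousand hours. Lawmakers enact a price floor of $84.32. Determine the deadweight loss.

In inverse form: demand P = 91.6 − 0.004Q, supply P = 39.96 + 0.004Q.
Competitive equilibrium: 91.6 − 0.004Q = 39.96 + 0.004Q → Q* = 6455, P* = 65.78.
At the floor P = 84.32, quantity demanded = (91.6 − 84.32)/0.004 = 1820.
Sellers' marginal cost at Q' = 1820: 39.96 + 0.004·1820 = 47.24.
ΔQ = 6455 − 1820 = 4635; wedge = 84.32 − 47.24 = 37.08.
The triangle = ½ × 4635 × 37.08 = $85932.90 thousand.

$85932.90 thousand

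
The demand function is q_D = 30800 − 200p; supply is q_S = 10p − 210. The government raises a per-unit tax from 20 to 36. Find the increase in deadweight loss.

4266.67

In inverse form: demand p = 154 − 0.005q, supply p = 21 + 0.1q.
Competitive equilibrium: 154 − 0.005q = 21 + 0.1q → q* = 1266.6667, p* = 147.6667.
For a per-unit tax t: Δq = t/0.105, so DWL = ½·t·(t/0.105) = t²/0.21.
At t = 20: DWL = 1904.762. At t = 36: DWL = 6171.429.
Increase = 6171.429 − 1904.762 = 4266.67.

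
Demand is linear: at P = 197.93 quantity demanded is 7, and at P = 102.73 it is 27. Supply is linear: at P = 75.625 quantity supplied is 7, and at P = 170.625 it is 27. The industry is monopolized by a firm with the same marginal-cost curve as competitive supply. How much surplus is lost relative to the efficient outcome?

Demand slope = (102.73 − 197.93)/(27 − 7) = −4.76, so P = 231.25 − 4.76Q.
Supply slope = (170.625 − 75.625)/(27 − 7) = 4.75, so P = 42.375 + 4.75Q.
Competitive equilibrium: 231.25 − 4.76Q = 42.375 + 4.75Q → Q* = 19.8607, P* = 136.7132.
Marginal revenue: MR = 231.25 − 9.52Q. Set MR = MC: 231.25 − 9.52Q = 42.375 + 4.75Q → Q_m = 13.2358.
Price P_m = 231.25 − 4.76·13.2358 = 168.2476; MC(Q_m) = 42.375 + 4.75·13.2358 = 105.2451.
Competitive Q* = 19.8607, so ΔQ = 6.6249; wedge = 168.2476 − 105.2451 = 63.0025.
Welfare loss = ½ × 6.6249 × 63.0025 = 208.69.

208.69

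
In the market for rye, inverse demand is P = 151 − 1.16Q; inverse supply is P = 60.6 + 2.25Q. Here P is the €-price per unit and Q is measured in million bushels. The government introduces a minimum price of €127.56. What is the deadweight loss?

Competitive equilibrium: 151 − 1.16Q = 60.6 + 2.25Q → Q* = 26.5103, P* = 120.2481.
At the floor P = 127.56, quantity demanded = (151 − 127.56)/1.16 = 20.2069.
Sellers' marginal cost at Q' = 20.2069: 60.6 + 2.25·20.2069 = 106.0655.
ΔQ = 26.5103 − 20.2069 = 6.3034; wedge = 127.56 − 106.0655 = 21.4945.
The triangle = ½ × 6.3034 × 21.4945 = €67.74 million.

€67.74 million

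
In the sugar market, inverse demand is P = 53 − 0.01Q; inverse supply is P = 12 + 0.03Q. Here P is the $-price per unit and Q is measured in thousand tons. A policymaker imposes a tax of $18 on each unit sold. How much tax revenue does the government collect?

$10350 thousand

Competitive equilibrium: 53 − 0.01Q = 12 + 0.03Q → Q* = 1025, P* = 42.75.
With the tax, the buyer price exceeds the seller price by 18: (53 − 0.01Q) − (12 + 0.03Q) = 18 → Q' = 575.
Tax revenue = 18 × 575 = $10350 thousand.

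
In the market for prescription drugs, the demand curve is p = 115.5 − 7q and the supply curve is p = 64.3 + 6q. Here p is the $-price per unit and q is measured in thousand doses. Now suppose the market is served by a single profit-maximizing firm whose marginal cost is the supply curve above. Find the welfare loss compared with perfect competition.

Competitive equilibrium: 115.5 − 7q = 64.3 + 6q → q* = 3.9385, p* = 87.9308.
Marginal revenue: MR = 115.5 − 14q. Set MR = MC: 115.5 − 14q = 64.3 + 6q → q_m = 2.56.
Price p_m = 115.5 − 7·2.56 = 97.58; MC(q_m) = 64.3 + 6·2.56 = 79.66.
Competitive q* = 3.9385, so Δq = 1.3785; wedge = 97.58 − 79.66 = 17.92.
Deadweight loss = ½ × 1.3785 × 17.92 = $12.35 thousand.

$12.35 thousand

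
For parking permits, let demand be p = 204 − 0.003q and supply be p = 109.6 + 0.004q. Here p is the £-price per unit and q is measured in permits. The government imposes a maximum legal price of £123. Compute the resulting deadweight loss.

Competitive equilibrium: 204 − 0.003q = 109.6 + 0.004q → q* = 13485.7143, p* = 163.5429.
At the ceiling p = 123, quantity supplied = (123 − 109.6)/0.004 = 3350.
Willingness to pay at q' = 3350: 204 − 0.003·3350 = 193.95.
Δq = 13485.7143 − 3350 = 10135.7143; wedge = 193.95 − 123 = 70.95.
The triangle = ½ × 10135.7143 × 70.95 = £359564.46.

£359564.46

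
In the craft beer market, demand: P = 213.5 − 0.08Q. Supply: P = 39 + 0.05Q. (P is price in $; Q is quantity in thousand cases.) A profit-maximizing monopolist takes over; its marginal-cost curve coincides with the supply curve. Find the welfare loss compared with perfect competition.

Competitive equilibrium: 213.5 − 0.08Q = 39 + 0.05Q → Q* = 1342.3077, P* = 106.1154.
Marginal revenue: MR = 213.5 − 0.16Q. Set MR = MC: 213.5 − 0.16Q = 39 + 0.05Q → Q_m = 830.9524.
Price P_m = 213.5 − 0.08·830.9524 = 147.0238; MC(Q_m) = 39 + 0.05·830.9524 = 80.5476.
Competitive Q* = 1342.3077, so ΔQ = 511.3553; wedge = 147.0238 − 80.5476 = 66.4762.
The triangle = ½ × 511.3553 × 66.4762 = $16996.48 thousand.

$16996.48 thousand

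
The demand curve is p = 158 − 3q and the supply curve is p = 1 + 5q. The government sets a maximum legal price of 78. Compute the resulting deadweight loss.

Competitive equilibrium: 158 − 3q = 1 + 5q → q* = 19.625, p* = 99.125.
At the ceiling p = 78, quantity supplied = (78 − 1)/5 = 15.4.
Willingness to pay at q' = 15.4: 158 − 3·15.4 = 111.8.
Δq = 19.625 − 15.4 = 4.225; wedge = 111.8 − 78 = 33.8.
Deadweight loss = ½ × 4.225 × 33.8 = 71.40.

71.40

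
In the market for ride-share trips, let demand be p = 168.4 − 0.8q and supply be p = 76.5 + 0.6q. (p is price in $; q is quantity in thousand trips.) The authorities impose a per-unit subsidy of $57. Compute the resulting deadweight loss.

$1160.36 thousand

Competitive equilibrium: 168.4 − 0.8q = 76.5 + 0.6q → q* = 65.64286, p* = 115.88571.
The subsidy lowers effective supply by 57: p = 19.5 + 0.6q.
New quantity: 168.4 − 0.8q = 19.5 + 0.6q → q' = 106.35714.
Overproduction Δq = 106.35714 − 65.64286 = 40.71428; wedge = subsidy = 57.
Welfare loss = ½ × 40.71428 × 57 = $1160.36 thousand.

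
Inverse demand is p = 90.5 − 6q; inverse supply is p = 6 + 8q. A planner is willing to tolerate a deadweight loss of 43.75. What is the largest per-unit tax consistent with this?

Competitive equilibrium: 90.5 − 6q = 6 + 8q → q* = 6.0357, p* = 54.2857.
A tax t gives Δq = t/14 and wedge t, so DWL = t²/28.
t²/28 = 43.75 → t² = 1225 → t = 35.

35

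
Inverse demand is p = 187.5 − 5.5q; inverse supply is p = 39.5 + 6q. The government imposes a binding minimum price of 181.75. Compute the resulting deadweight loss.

Competitive equilibrium: 187.5 − 5.5q = 39.5 + 6q → q* = 12.86957, p* = 116.71739.
At the floor p = 181.75, quantity demanded = (187.5 − 181.75)/5.5 = 1.04545.
Sellers' marginal cost at q' = 1.04545: 39.5 + 6·1.04545 = 45.7727.
Δq = 12.86957 − 1.04545 = 11.82412; wedge = 181.75 − 45.7727 = 135.9773.
Welfare loss = ½ × 11.82412 × 135.9773 = 803.91.

803.91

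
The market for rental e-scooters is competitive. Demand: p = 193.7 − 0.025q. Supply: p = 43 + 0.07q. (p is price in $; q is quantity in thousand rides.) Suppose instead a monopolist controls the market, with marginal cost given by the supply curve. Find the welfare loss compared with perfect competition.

Competitive equilibrium: 193.7 − 0.025q = 43 + 0.07q → q* = 1586.31579, p* = 154.04211.
Marginal revenue: MR = 193.7 − 0.05q. Set MR = MC: 193.7 − 0.05q = 43 + 0.07q → q_m = 1255.83333.
Price p_m = 193.7 − 0.025·1255.83333 = 162.30417; MC(q_m) = 43 + 0.07·1255.83333 = 130.90833.
Competitive q* = 1586.31579, so Δq = 330.48246; wedge = 162.30417 − 130.90833 = 31.39584.
The triangle = ½ × 330.48246 × 31.39584 = $5187.89 thousand.

$5187.89 thousand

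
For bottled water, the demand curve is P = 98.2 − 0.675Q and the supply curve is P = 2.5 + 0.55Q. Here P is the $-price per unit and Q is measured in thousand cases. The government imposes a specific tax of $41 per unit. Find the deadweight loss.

Competitive equilibrium: 98.2 − 0.675Q = 2.5 + 0.55Q → Q* = 78.1224, P* = 45.4673.
With the tax, the buyer price exceeds the seller price by 41: (98.2 − 0.675Q) − (2.5 + 0.55Q) = 41 → Q' = 44.6531.
ΔQ = 78.1224 − 44.6531 = 33.4693; the wedge equals the tax, 41.
DWL = ½ × 33.4693 × 41 = $686.12 thousand.

$686.12 thousand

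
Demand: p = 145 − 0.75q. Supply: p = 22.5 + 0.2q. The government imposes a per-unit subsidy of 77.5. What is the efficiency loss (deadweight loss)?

3161.18

Competitive equilibrium: 145 − 0.75q = 22.5 + 0.2q → q* = 128.9474, p* = 48.2895.
The subsidy lowers effective supply by 77.5: p = 0.2q − 55.
New quantity: 145 − 0.75q = 0.2q − 55 → q' = 210.5263.
Overproduction Δq = 210.5263 − 128.9474 = 81.5789; wedge = subsidy = 77.5.
DWL = ½ × 81.5789 × 77.5 = 3161.18.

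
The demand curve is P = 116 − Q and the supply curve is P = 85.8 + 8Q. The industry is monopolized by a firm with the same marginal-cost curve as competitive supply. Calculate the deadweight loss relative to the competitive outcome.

Competitive equilibrium: 116 − Q = 85.8 + 8Q → Q* = 3.3556, P* = 112.6444.
Marginal revenue: MR = 116 − 2Q. Set MR = MC: 116 − 2Q = 85.8 + 8Q → Q_m = 3.02.
Price P_m = 116 − 1·3.02 = 112.98; MC(Q_m) = 85.8 + 8·3.02 = 109.96.
Competitive Q* = 3.3556, so ΔQ = 0.3356; wedge = 112.98 − 109.96 = 3.02.
Welfare loss = ½ × 0.3356 × 3.02 = 0.51.

0.51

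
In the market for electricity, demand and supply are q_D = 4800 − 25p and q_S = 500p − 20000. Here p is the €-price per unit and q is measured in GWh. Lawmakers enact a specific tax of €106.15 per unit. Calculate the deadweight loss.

In inverse form: demand p = 192 − 0.04q, supply p = 40 + 0.002q.
Competitive equilibrium: 192 − 0.04q = 40 + 0.002q → q* = 3619.0476, p* = 47.2381.
With the tax, the buyer price exceeds the seller price by 106.15: (192 − 0.04q) − (40 + 0.002q) = 106.15 → q' = 1091.6667.
Δq = 3619.0476 − 1091.6667 = 2527.3809; the wedge equals the tax, 106.15.
The triangle = ½ × 2527.3809 × 106.15 = €134140.74.

€134140.74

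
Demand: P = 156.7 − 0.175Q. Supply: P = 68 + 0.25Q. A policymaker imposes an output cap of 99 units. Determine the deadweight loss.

Competitive equilibrium: 156.7 − 0.175Q = 68 + 0.25Q → Q* = 208.7059, P* = 120.1765.
At Q = 99: demand price = 156.7 − 0.175·99 = 139.375; supply price = 68 + 0.25·99 = 92.75.
ΔQ = 208.7059 − 99 = 109.7059; wedge = 139.375 − 92.75 = 46.625.
The triangle = ½ × 109.7059 × 46.625 = 2557.52.

2557.52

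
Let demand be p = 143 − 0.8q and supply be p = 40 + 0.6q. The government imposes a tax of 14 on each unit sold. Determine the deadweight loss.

70

Competitive equilibrium: 143 − 0.8q = 40 + 0.6q → q* = 73.5714, p* = 84.1429.
With the tax, the buyer price exceeds the seller price by 14: (143 − 0.8q) − (40 + 0.6q) = 14 → q' = 63.5714.
Δq = 73.5714 − 63.5714 = 10; the wedge equals the tax, 14.
DWL = ½ × 10 × 14 = 70.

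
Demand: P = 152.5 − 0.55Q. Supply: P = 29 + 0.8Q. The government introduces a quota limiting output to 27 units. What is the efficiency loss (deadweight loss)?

2806.56

Competitive equilibrium: 152.5 − 0.55Q = 29 + 0.8Q → Q* = 91.4815, P* = 102.1852.
At Q = 27: demand price = 152.5 − 0.55·27 = 137.65; supply price = 29 + 0.8·27 = 50.6.
ΔQ = 91.4815 − 27 = 64.4815; wedge = 137.65 − 50.6 = 87.05.
Deadweight loss = ½ × 64.4815 × 87.05 = 2806.56.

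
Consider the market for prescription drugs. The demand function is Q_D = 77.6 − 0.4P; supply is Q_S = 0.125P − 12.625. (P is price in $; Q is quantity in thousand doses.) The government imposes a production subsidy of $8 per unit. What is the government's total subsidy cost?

$76.95 thousand

In inverse form: demand P = 194 − 2.5Q, supply P = 101 + 8Q.
Competitive equilibrium: 194 − 2.5Q = 101 + 8Q → Q* = 8.8571, P* = 171.8571.
The subsidy lowers effective supply by 8: P = 93 + 8Q.
New quantity: 194 − 2.5Q = 93 + 8Q → Q' = 9.619.
Total subsidy cost = 8 × 9.619 = $76.95 thousand.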